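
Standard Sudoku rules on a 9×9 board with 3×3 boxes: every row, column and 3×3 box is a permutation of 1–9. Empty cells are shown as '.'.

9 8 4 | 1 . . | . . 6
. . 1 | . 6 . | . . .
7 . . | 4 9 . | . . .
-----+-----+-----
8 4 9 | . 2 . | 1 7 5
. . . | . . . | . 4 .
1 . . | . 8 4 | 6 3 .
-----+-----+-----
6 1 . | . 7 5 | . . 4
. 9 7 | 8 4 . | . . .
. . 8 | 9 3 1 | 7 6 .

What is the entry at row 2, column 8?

9

row 1, column 5 = 5: row 1 has {1,4,6,8,9}; col 5 has {2,3,4,6,7,8,9}; box has {1,4,6,9} → only 5 remains.
row 1, column 8 = 2: row 1 has {1,4,5,6,8,9}; col 8 has {3,4,6,7}; box has {6} → only 2 remains.
row 5, column 5 = 1: row 5 has {4}; col 5 has {2,3,4,5,6,7,8,9}; box has {2,4,8} → only 1 remains.
row 7, column 4 = 2: row 7 has {1,4,5,6,7}; col 4 has {1,4,8,9}; box has {1,3,4,5,7,8,9} → only 2 remains.
row 8, column 6 = 6: row 8 has {4,7,8,9}; col 6 has {1,4,5}; box has {1,2,3,4,5,7,8,9} → only 6 remains.
row 9, column 9 = 2: row 9 has {1,3,6,7,8,9}; col 9 has {4,5,6}; box has {4,6,7} → only 2 remains.
row 1, column 7 = 3: row 1 has {1,2,4,5,6,8,9}; col 7 has {1,6,7}; box has {2,6} → only 3 remains.
row 4, column 6 = 3: row 4 has {1,2,4,5,7,8,9}; col 6 has {1,4,5,6}; box has {1,2,4,8} → only 3 remains.
row 6, column 9 = 9: row 6 has {1,3,4,6,8}; col 9 has {2,4,5,6}; box has {1,3,4,5,6,7} → only 9 remains.
row 7, column 3 = 3: row 7 has {1,2,4,5,6,7}; col 3 has {1,4,7,8,9}; box has {1,6,7,8,9} → only 3 remains.
row 8, column 7 = 5: row 8 has {4,6,7,8,9}; col 7 has {1,3,6,7}; box has {2,4,6,7} → only 5 remains.
row 8, column 8 = 1: row 8 has {4,5,6,7,8,9}; col 8 has {2,3,4,6,7}; box has {2,4,5,6,7} → only 1 remains.
row 8, column 9 = 3: row 8 has {1,4,5,6,7,8,9}; col 9 has {2,4,5,6,9}; box has {1,2,4,5,6,7} → only 3 remains.
row 9, column 2 = 5: row 9 has {1,2,3,6,7,8,9}; col 2 has {1,4,8,9}; box has {1,3,6,7,8,9} → only 5 remains.
row 1, column 6 = 7: row 1 has {1,2,3,4,5,6,8,9}; col 6 has {1,3,4,5,6}; box has {1,4,5,6,9} → only 7 remains.
row 2, column 4 = 3: row 2 has {1,6}; col 4 has {1,2,4,8,9}; box has {1,4,5,6,7,9} → only 3 remains.
row 3, column 7 = 8: row 3 has {4,7,9}; col 7 has {1,3,5,6,7}; box has {2,3,6} → only 8 remains.
row 3, column 8 = 5: row 3 has {4,7,8,9}; col 8 has {1,2,3,4,6,7}; box has {2,3,6,8} → only 5 remains.
row 3, column 9 = 1: row 3 has {4,5,7,8,9}; col 9 has {2,3,4,5,6,9}; box has {2,3,5,6,8} → only 1 remains.
row 4, column 4 = 6: row 4 has {1,2,3,4,5,7,8,9}; col 4 has {1,2,3,4,8,9}; box has {1,2,3,4,8} → only 6 remains.
row 5, column 6 = 9: row 5 has {1,4}; col 6 has {1,3,4,5,6,7}; box has {1,2,3,4,6,8} → only 9 remains.
row 5, column 7 = 2: row 5 has {1,4,9}; col 7 has {1,3,5,6,7,8}; box has {1,3,4,5,6,7,9} → only 2 remains.
row 5, column 9 = 8: row 5 has {1,2,4,9}; col 9 has {1,2,3,4,5,6,9}; box has {1,2,3,4,5,6,7,9} → only 8 remains.
row 7, column 7 = 9: row 7 has {1,2,3,4,5,6,7}; col 7 has {1,2,3,5,6,7,8}; box has {1,2,3,4,5,6,7} → only 9 remains.
row 7, column 8 = 8: row 7 has {1,2,3,4,5,6,7,9}; col 8 has {1,2,3,4,5,6,7}; box has {1,2,3,4,5,6,7,9} → only 8 remains.
row 8, column 1 = 2: row 8 has {1,3,4,5,6,7,8,9}; col 1 has {1,6,7,8,9}; box has {1,3,5,6,7,8,9} → only 2 remains.
row 9, column 1 = 4: row 9 has {1,2,3,5,6,7,8,9}; col 1 has {1,2,6,7,8,9}; box has {1,2,3,5,6,7,8,9} → only 4 remains.
row 2, column 1 = 5: row 2 has {1,3,6}; col 1 has {1,2,4,6,7,8,9}; box has {1,4,7,8,9} → only 5 remains.
row 2, column 2 = 2: row 2 has {1,3,5,6}; col 2 has {1,4,5,8,9}; box has {1,4,5,7,8,9} → only 2 remains.
row 2, column 6 = 8: row 2 has {1,2,3,5,6}; col 6 has {1,3,4,5,6,7,9}; box has {1,3,4,5,6,7,9} → only 8 remains.
row 2, column 7 = 4: row 2 has {1,2,3,5,6,8}; col 7 has {1,2,3,5,6,7,8,9}; box has {1,2,3,5,6,8} → only 4 remains.
row 2, column 8 = 9: row 2 has {1,2,3,4,5,6,8}; col 8 has {1,2,3,4,5,6,7,8}; box has {1,2,3,4,5,6,8} → only 9 remains.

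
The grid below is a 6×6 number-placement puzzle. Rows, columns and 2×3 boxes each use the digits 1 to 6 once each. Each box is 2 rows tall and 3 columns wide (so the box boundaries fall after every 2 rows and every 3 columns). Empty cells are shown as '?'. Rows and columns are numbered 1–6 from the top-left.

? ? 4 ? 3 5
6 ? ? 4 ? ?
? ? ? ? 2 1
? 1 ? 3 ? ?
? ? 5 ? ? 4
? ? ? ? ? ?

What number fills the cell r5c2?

3

r1c2 = 2: row 1 has {3,4,5}; col 2 has {1}; box has {4,6} → only 2 remains.
r2c5 = 1: row 2 has {4,6}; col 5 has {2,3}; box has {3,4,5} → only 1 remains.
r2c6 = 2: row 2 has {1,4,6}; col 6 has {1,4,5}; box has {1,3,4,5} → only 2 remains.
r4c6 = 6: row 4 has {1,3}; col 6 has {1,2,4,5}; box has {1,2,3} → only 6 remains.
r5c5 = 6: row 5 has {4,5}; col 5 has {1,2,3}; box has {4} → only 6 remains.
r6c5 = 5: row 6 has {}; col 5 has {1,2,3,6}; box has {4,6} → only 5 remains.
r6c6 = 3: row 6 has {5}; col 6 has {1,2,4,5,6}; box has {4,5,6} → only 3 remains.
r1c1 = 1: row 1 has {2,3,4,5}; col 1 has {6}; box has {2,4,6} → only 1 remains.
r1c4 = 6: row 1 has {1,2,3,4,5}; col 4 has {3,4}; box has {1,2,3,4,5} → only 6 remains.
r2c3 = 3: row 2 has {1,2,4,6}; col 3 has {4,5}; box has {1,2,4,6} → only 3 remains.
r3c3 = 6: row 3 has {1,2}; col 3 has {3,4,5}; box has {1} → only 6 remains.
r3c4 = 5: row 3 has {1,2,6}; col 4 has {3,4,6}; box has {1,2,3,6} → only 5 remains.
r4c3 = 2: row 4 has {1,3,6}; col 3 has {3,4,5,6}; box has {1,6} → only 2 remains.
r4c5 = 4: row 4 has {1,2,3,6}; col 5 has {1,2,3,5,6}; box has {1,2,3,5,6} → only 4 remains.
r5c2 = 3: row 5 has {4,5,6}; col 2 has {1,2}; box has {5} → only 3 remains.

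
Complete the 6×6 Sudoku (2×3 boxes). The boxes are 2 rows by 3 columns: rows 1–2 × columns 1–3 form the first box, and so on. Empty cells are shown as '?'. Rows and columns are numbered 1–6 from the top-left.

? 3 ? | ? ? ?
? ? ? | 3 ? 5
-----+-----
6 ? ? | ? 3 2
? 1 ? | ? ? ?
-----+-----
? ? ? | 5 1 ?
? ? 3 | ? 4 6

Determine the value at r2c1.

4

r4c6 = 4 (sole candidate).
r5c6 = 3 (sole candidate).
r6c4 = 2 (sole candidate).
r1c6 = 1 (sole candidate).
r3c4 = 1 (sole candidate).
r4c4 = 6 (sole candidate).
r4c5 = 5 (sole candidate).
r6c2 = 5 (sole candidate).
r1c4 = 4 (sole candidate).
r3c2 = 4 (sole candidate).
r3c3 = 5 (sole candidate).
r4c3 = 2 (sole candidate).
r6c1 = 1 (sole candidate).
r1c3 = 6 (sole candidate).
r1c5 = 2 (sole candidate).
r2c2 = 2 (sole candidate).
r2c5 = 6 (sole candidate).
r4c1 = 3 (sole candidate).
r5c2 = 6 (sole candidate).
r5c3 = 4 (sole candidate).
r1c1 = 5 (sole candidate).
r2c1 = 4: row 2 has {2,3,5,6}; col 1 has {1,3,5,6}; box has {2,3,5,6} → only 4 remains.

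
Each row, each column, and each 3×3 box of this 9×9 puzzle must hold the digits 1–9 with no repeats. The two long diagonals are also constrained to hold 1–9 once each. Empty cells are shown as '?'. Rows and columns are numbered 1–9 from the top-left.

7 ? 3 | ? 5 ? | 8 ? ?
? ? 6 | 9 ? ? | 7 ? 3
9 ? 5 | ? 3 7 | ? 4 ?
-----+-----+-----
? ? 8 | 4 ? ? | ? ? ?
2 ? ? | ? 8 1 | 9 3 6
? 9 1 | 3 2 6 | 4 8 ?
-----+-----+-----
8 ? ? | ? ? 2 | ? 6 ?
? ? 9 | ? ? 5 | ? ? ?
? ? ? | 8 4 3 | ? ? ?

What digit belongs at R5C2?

R1C6 = 4 (sole candidate).
R2C5 = 1 (sole candidate).
R2C6 = 8 (sole candidate).
R4C6 = 9 (sole candidate).
R6C1 = 5 (sole candidate).
R6C9 = 7 (sole candidate).
R2C1 = 4 (sole candidate).
R2C2 = 2 (sole candidate).
R2C8 = 5 (sole candidate).
R4C5 = 7 (sole candidate).
R5C4 = 5 (sole candidate).
R7C5 = 9 (sole candidate).
R8C5 = 6 (sole candidate).
R8C8 = 1 (sole candidate).
R9C9 = 9 (sole candidate).
R1C2 = 1 (sole candidate).
R1C9 = 2 (sole candidate).
R3C2 = 8 (sole candidate).
R3C9 = 1 (sole candidate).
R4C8 = 2 (sole candidate).
R4C9 = 5 (sole candidate).
R7C7 = 3 (sole candidate).
R7C9 = 4 (sole candidate).
R8C1 = 3 (sole candidate).
R8C4 = 7 (sole candidate).
R8C7 = 2 (sole candidate).
R8C9 = 8 (sole candidate).
R9C7 = 5 (sole candidate).
R9C8 = 7 (sole candidate).
R1C4 = 6 (sole candidate).
R1C8 = 9 (sole candidate).
R3C4 = 2 (sole candidate).
R3C7 = 6 (sole candidate).
R4C1 = 6 (sole candidate).
R4C2 = 3 (sole candidate).
R4C7 = 1 (sole candidate).
R7C3 = 7 (sole candidate).
R7C4 = 1 (sole candidate).
R8C2 = 4 (sole candidate).
R9C1 = 1 (sole candidate).
R9C2 = 6 (sole candidate).
R9C3 = 2 (sole candidate).
R5C2 = 7: row 5 has {1,2,3,5,6,8,9}; col 2 has {1,2,3,4,6,8,9}; box has {1,2,3,5,6,8,9} → only 7 remains.

7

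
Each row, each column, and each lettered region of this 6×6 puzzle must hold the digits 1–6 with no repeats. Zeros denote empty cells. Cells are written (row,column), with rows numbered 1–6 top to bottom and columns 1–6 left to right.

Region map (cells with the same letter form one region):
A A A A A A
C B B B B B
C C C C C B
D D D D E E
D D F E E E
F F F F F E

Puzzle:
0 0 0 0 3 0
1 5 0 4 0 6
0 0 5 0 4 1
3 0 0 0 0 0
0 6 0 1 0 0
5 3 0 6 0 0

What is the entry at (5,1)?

(2,5) = 2: row 2 has {1,4,5,6}; col 5 has {3,4}; region has {1,4,5,6} → only 2 remains.
(3,2) = 2: row 3 has {1,4,5}; col 2 has {3,5,6}; region has {1,4,5} → only 2 remains.
(3,4) = 3: row 3 has {1,2,4,5}; col 4 has {1,4,6}; region has {1,2,4,5} → only 3 remains.
(5,5) = 5: row 5 has {1,6}; col 5 has {2,3,4}; region has {1} → only 5 remains.
(6,5) = 1: row 6 has {3,5,6}; col 5 has {2,3,4,5}; region has {3,5,6} → only 1 remains.
(2,3) = 3: row 2 has {1,2,4,5,6}; col 3 has {5}; region has {1,2,4,5,6} → only 3 remains.
(3,1) = 6: row 3 has {1,2,3,4,5}; col 1 has {1,3,5}; region has {1,2,3,4,5} → only 6 remains.
(4,5) = 6: row 4 has {3}; col 5 has {1,2,3,4,5}; region has {1,5} → only 6 remains.
(1,3) = 6: in row 1, 6 can only go here (every other open cell in that row sees a 6).
(1,2) = 1: in row 1, 1 can only go here (every other open cell in that row sees a 1).
(4,2) = 4: row 4 has {3,6}; col 2 has {1,2,3,5,6}; region has {3,6} → only 4 remains.
(4,6) = 2: row 4 has {3,4,6}; col 6 has {1,6}; region has {1,5,6} → only 2 remains.
(5,1) = 2: row 5 has {1,5,6}; col 1 has {1,3,5,6}; region has {3,4,6} → only 2 remains.

2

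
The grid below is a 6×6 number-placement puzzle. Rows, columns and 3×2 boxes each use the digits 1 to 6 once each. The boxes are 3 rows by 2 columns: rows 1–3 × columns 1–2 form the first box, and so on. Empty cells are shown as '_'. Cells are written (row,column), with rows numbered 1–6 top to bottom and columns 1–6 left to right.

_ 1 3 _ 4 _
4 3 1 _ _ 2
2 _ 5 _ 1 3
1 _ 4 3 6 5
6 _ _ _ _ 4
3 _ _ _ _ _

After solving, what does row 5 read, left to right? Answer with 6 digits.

(1,1) = 5 (sole candidate).
(1,6) = 6 (sole candidate).
(2,4) = 6 (sole candidate).
(2,5) = 5 (sole candidate).
(3,2) = 6 (sole candidate).
(3,4) = 4 (sole candidate).
(4,2) = 2 (sole candidate).
(5,2) = 5: row 5 has {4,6}; col 2 has {1,2,3,6}; box has {1,2,3,6} → only 5 remains.
(5,3) = 2: row 5 has {4,5,6}; col 3 has {1,3,4,5}; box has {3,4} → only 2 remains.
(5,4) = 1: row 5 has {2,4,5,6}; col 4 has {3,4,6}; box has {2,3,4} → only 1 remains.
(5,5) = 3: row 5 has {1,2,4,5,6}; col 5 has {1,4,5,6}; box has {4,5,6} → only 3 remains.

652134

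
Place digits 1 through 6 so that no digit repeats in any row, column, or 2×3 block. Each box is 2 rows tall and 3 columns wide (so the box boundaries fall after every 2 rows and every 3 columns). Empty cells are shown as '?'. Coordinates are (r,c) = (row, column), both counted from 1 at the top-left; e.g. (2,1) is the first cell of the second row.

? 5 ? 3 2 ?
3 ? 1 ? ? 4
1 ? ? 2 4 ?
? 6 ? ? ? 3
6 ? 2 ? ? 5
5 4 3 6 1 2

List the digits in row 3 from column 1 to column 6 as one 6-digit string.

135246

(1,1) = 4: row 1 has {2,3,5}; col 1 has {1,3,5,6}; box has {1,3,5} → only 4 remains.
(1,3) = 6: row 1 has {2,3,4,5}; col 3 has {1,2,3}; box has {1,3,4,5} → only 6 remains.
(1,6) = 1: row 1 has {2,3,4,5,6}; col 6 has {2,3,4,5}; box has {2,3,4} → only 1 remains.
(2,2) = 2: row 2 has {1,3,4}; col 2 has {4,5,6}; box has {1,3,4,5,6} → only 2 remains.
(2,4) = 5: row 2 has {1,2,3,4}; col 4 has {2,3,6}; box has {1,2,3,4} → only 5 remains.
(2,5) = 6: row 2 has {1,2,3,4,5}; col 5 has {1,2,4}; box has {1,2,3,4,5} → only 6 remains.
(3,2) = 3: row 3 has {1,2,4}; col 2 has {2,4,5,6}; box has {1,6} → only 3 remains.
(3,3) = 5: row 3 has {1,2,3,4}; col 3 has {1,2,3,6}; box has {1,3,6} → only 5 remains.
(3,6) = 6: row 3 has {1,2,3,4,5}; col 6 has {1,2,3,4,5}; box has {2,3,4} → only 6 remains.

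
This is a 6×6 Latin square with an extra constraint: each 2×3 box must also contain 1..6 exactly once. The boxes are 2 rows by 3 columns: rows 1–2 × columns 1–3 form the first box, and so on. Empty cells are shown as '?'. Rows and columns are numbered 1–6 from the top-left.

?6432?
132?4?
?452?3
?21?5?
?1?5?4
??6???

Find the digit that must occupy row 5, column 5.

row 1, column 1 = 5: row 1 has {2,3,4,6}; col 1 has {1}; box has {1,2,3,4,6} → only 5 remains.
row 1, column 6 = 1: row 1 has {2,3,4,5,6}; col 6 has {3,4}; box has {2,3,4} → only 1 remains.
row 2, column 4 = 6: row 2 has {1,2,3,4}; col 4 has {2,3,5}; box has {1,2,3,4} → only 6 remains.
row 2, column 6 = 5: row 2 has {1,2,3,4,6}; col 6 has {1,3,4}; box has {1,2,3,4,6} → only 5 remains.
row 3, column 1 = 6: row 3 has {2,3,4,5}; col 1 has {1,5}; box has {1,2,4,5} → only 6 remains.
row 3, column 5 = 1: row 3 has {2,3,4,5,6}; col 5 has {2,4,5}; box has {2,3,5} → only 1 remains.
row 4, column 1 = 3: row 4 has {1,2,5}; col 1 has {1,5,6}; box has {1,2,4,5,6} → only 3 remains.
row 4, column 4 = 4: row 4 has {1,2,3,5}; col 4 has {2,3,5,6}; box has {1,2,3,5} → only 4 remains.
row 4, column 6 = 6: row 4 has {1,2,3,4,5}; col 6 has {1,3,4,5}; box has {1,2,3,4,5} → only 6 remains.
row 5, column 1 = 2: row 5 has {1,4,5}; col 1 has {1,3,5,6}; box has {1,6} → only 2 remains.
row 5, column 3 = 3: row 5 has {1,2,4,5}; col 3 has {1,2,4,5,6}; box has {1,2,6} → only 3 remains.
row 5, column 5 = 6: row 5 has {1,2,3,4,5}; col 5 has {1,2,4,5}; box has {4,5} → only 6 remains.

6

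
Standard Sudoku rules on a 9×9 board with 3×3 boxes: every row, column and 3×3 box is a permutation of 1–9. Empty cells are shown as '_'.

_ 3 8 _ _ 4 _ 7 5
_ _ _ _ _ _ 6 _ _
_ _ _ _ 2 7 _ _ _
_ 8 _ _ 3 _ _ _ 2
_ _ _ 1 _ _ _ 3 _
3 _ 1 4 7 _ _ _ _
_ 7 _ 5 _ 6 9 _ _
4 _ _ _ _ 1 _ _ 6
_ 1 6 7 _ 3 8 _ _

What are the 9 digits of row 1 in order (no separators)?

row 6, column 7 = 5: row 6 has {1,3,4,7}; col 7 has {6,8,9}; box has {2,3} → only 5 remains.
row 9, column 9 = 4: row 9 has {1,3,6,7,8}; col 9 has {2,5,6}; box has {6,8,9} → only 4 remains.
row 9, column 5 = 9: row 9 has {1,3,4,6,7,8}; col 5 has {2,3,7}; box has {1,3,5,6,7} → only 9 remains.
row 8, column 5 = 8: row 8 has {1,4,6}; col 5 has {2,3,7,9}; box has {1,3,5,6,7,9} → only 8 remains.
row 7, column 5 = 4: row 7 has {5,6,7,9}; col 5 has {2,3,7,8,9}; box has {1,3,5,6,7,8,9} → only 4 remains.
row 8, column 4 = 2: row 8 has {1,4,6,8}; col 4 has {1,4,5,7}; box has {1,3,4,5,6,7,8,9} → only 2 remains.
row 8, column 8 = 5: row 8 has {1,2,4,6,8}; col 8 has {3,7}; box has {4,6,8,9} → only 5 remains.
row 9, column 8 = 2: row 9 has {1,3,4,6,7,8,9}; col 8 has {3,5,7}; box has {4,5,6,8,9} → only 2 remains.
row 7, column 8 = 1: row 7 has {4,5,6,7,9}; col 8 has {2,3,5,7}; box has {2,4,5,6,8,9} → only 1 remains.
row 7, column 9 = 3: row 7 has {1,4,5,6,7,9}; col 9 has {2,4,5,6}; box has {1,2,4,5,6,8,9} → only 3 remains.
row 8, column 2 = 9: row 8 has {1,2,4,5,6,8}; col 2 has {1,3,7,8}; box has {1,4,6,7} → only 9 remains.
row 8, column 3 = 3: row 8 has {1,2,4,5,6,8,9}; col 3 has {1,6,8}; box has {1,4,6,7,9} → only 3 remains.
row 8, column 7 = 7: row 8 has {1,2,3,4,5,6,8,9}; col 7 has {5,6,8,9}; box has {1,2,3,4,5,6,8,9} → only 7 remains.
row 9, column 1 = 5: row 9 has {1,2,3,4,6,7,8,9}; col 1 has {3,4}; box has {1,3,4,6,7,9} → only 5 remains.
row 5, column 7 = 4: row 5 has {1,3}; col 7 has {5,6,7,8,9}; box has {2,3,5} → only 4 remains.
row 7, column 3 = 2: row 7 has {1,3,4,5,6,7,9}; col 3 has {1,3,6,8}; box has {1,3,4,5,6,7,9} → only 2 remains.
row 4, column 7 = 1: row 4 has {2,3,8}; col 7 has {4,5,6,7,8,9}; box has {2,3,4,5} → only 1 remains.
row 7, column 1 = 8: row 7 has {1,2,3,4,5,6,7,9}; col 1 has {3,4,5}; box has {1,2,3,4,5,6,7,9} → only 8 remains.
row 1, column 7 = 2: row 1 has {3,4,5,7,8}; col 7 has {1,4,5,6,7,8,9}; box has {5,6,7} → only 2 remains.
row 3, column 7 = 3: row 3 has {2,7}; col 7 has {1,2,4,5,6,7,8,9}; box has {2,5,6,7} → only 3 remains.
row 2, column 4 = 3: in row 2, 3 can only go here (every other open cell in that row sees a 3).
row 4, column 3 = 4: in row 4, 4 can only go here (every other open cell in that row sees a 4).
row 4, column 6 = 5: in row 4, 5 can only go here (every other open cell in that row sees a 5).
row 4, column 1 = 7: in row 4, 7 can only go here (every other open cell in that row sees a 7).
row 5, column 5 = 6: row 5 has {1,3,4}; col 5 has {2,3,4,7,8,9}; box has {1,3,4,5,7} → only 6 remains.
row 1, column 5 = 1: row 1 has {2,3,4,5,7,8}; col 5 has {2,3,4,6,7,8,9}; box has {2,3,4,7} → only 1 remains.
row 2, column 5 = 5: row 2 has {3,6}; col 5 has {1,2,3,4,6,7,8,9}; box has {1,2,3,4,7} → only 5 remains.
row 4, column 4 = 9: row 4 has {1,2,3,4,5,7,8}; col 4 has {1,2,3,4,5,7}; box has {1,3,4,5,6,7} → only 9 remains.
row 4, column 8 = 6: row 4 has {1,2,3,4,5,7,8,9}; col 8 has {1,2,3,5,7}; box has {1,2,3,4,5} → only 6 remains.
row 1, column 4 = 6: row 1 has {1,2,3,4,5,7,8}; col 4 has {1,2,3,4,5,7,9}; box has {1,2,3,4,5,7} → only 6 remains.
row 3, column 4 = 8: row 3 has {2,3,7}; col 4 has {1,2,3,4,5,6,7,9}; box has {1,2,3,4,5,6,7} → only 8 remains.
row 1, column 1 = 9: row 1 has {1,2,3,4,5,6,7,8}; col 1 has {3,4,5,7,8}; box has {3,8} → only 9 remains.

938614275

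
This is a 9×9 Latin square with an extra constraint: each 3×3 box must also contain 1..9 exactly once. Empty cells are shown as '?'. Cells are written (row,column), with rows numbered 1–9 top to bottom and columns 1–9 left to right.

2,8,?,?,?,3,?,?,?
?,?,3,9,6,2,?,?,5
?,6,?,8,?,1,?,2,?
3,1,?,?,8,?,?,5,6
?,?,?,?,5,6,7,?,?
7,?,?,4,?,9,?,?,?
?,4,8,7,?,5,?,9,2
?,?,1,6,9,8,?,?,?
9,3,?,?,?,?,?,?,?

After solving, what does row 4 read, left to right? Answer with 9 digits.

314287956

(1,4) = 5: row 1 has {2,3,8}; col 4 has {4,6,7,8,9}; box has {1,2,3,6,8,9} → only 5 remains.
(2,2) = 7: row 2 has {2,3,5,6,9}; col 2 has {1,3,4,6,8}; box has {2,3,6,8} → only 7 remains.
(4,4) = 2: row 4 has {1,3,5,6,8}; col 4 has {4,5,6,7,8,9}; box has {4,5,6,8,9} → only 2 remains.
(4,6) = 7: row 4 has {1,2,3,5,6,8}; col 6 has {1,2,3,5,6,8,9}; box has {2,4,5,6,8,9} → only 7 remains.
(7,1) = 6: row 7 has {2,4,5,7,8,9}; col 1 has {2,3,7,9}; box has {1,3,4,8,9} → only 6 remains.
(8,1) = 5: row 8 has {1,6,8,9}; col 1 has {2,3,6,7,9}; box has {1,3,4,6,8,9} → only 5 remains.
(8,2) = 2: row 8 has {1,5,6,8,9}; col 2 has {1,3,4,6,7,8}; box has {1,3,4,5,6,8,9} → only 2 remains.
(9,3) = 7: row 9 has {3,9}; col 3 has {1,3,8}; box has {1,2,3,4,5,6,8,9} → only 7 remains.
(9,4) = 1: row 9 has {3,7,9}; col 4 has {2,4,5,6,7,8,9}; box has {5,6,7,8,9} → only 1 remains.
(9,6) = 4: row 9 has {1,3,7,9}; col 6 has {1,2,3,5,6,7,8,9}; box has {1,5,6,7,8,9} → only 4 remains.
(9,9) = 8: row 9 has {1,3,4,7,9}; col 9 has {2,5,6}; box has {2,9} → only 8 remains.
(3,1) = 4: row 3 has {1,2,6,8}; col 1 has {2,3,5,6,7,9}; box has {2,3,6,7,8} → only 4 remains.
(3,5) = 7: row 3 has {1,2,4,6,8}; col 5 has {5,6,8,9}; box has {1,2,3,5,6,8,9} → only 7 remains.
(5,1) = 8: row 5 has {5,6,7}; col 1 has {2,3,4,5,6,7,9}; box has {1,3,7} → only 8 remains.
(5,2) = 9: row 5 has {5,6,7,8}; col 2 has {1,2,3,4,6,7,8}; box has {1,3,7,8} → only 9 remains.
(5,4) = 3: row 5 has {5,6,7,8,9}; col 4 has {1,2,4,5,6,7,8,9}; box has {2,4,5,6,7,8,9} → only 3 remains.
(6,2) = 5: row 6 has {4,7,9}; col 2 has {1,2,3,4,6,7,8,9}; box has {1,3,7,8,9} → only 5 remains.
(6,5) = 1: row 6 has {4,5,7,9}; col 5 has {5,6,7,8,9}; box has {2,3,4,5,6,7,8,9} → only 1 remains.
(6,9) = 3: row 6 has {1,4,5,7,9}; col 9 has {2,5,6,8}; box has {5,6,7} → only 3 remains.
(7,5) = 3: row 7 has {2,4,5,6,7,8,9}; col 5 has {1,5,6,7,8,9}; box has {1,4,5,6,7,8,9} → only 3 remains.
(7,7) = 1: row 7 has {2,3,4,5,6,7,8,9}; col 7 has {7}; box has {2,8,9} → only 1 remains.
(9,5) = 2: row 9 has {1,3,4,7,8,9}; col 5 has {1,3,5,6,7,8,9}; box has {1,3,4,5,6,7,8,9} → only 2 remains.
(9,8) = 6: row 9 has {1,2,3,4,7,8,9}; col 8 has {2,5,9}; box has {1,2,8,9} → only 6 remains.
(1,3) = 9: row 1 has {2,3,5,8}; col 3 has {1,3,7,8}; box has {2,3,4,6,7,8} → only 9 remains.
(1,5) = 4: row 1 has {2,3,5,8,9}; col 5 has {1,2,3,5,6,7,8,9}; box has {1,2,3,5,6,7,8,9} → only 4 remains.
(1,7) = 6: row 1 has {2,3,4,5,8,9}; col 7 has {1,7}; box has {2,5} → only 6 remains.
(2,1) = 1: row 2 has {2,3,5,6,7,9}; col 1 has {2,3,4,5,6,7,8,9}; box has {2,3,4,6,7,8,9} → only 1 remains.
(3,3) = 5: row 3 has {1,2,4,6,7,8}; col 3 has {1,3,7,8,9}; box has {1,2,3,4,6,7,8,9} → only 5 remains.
(3,9) = 9: row 3 has {1,2,4,5,6,7,8}; col 9 has {2,3,5,6,8}; box has {2,5,6} → only 9 remains.
(4,3) = 4: row 4 has {1,2,3,5,6,7,8}; col 3 has {1,3,5,7,8,9}; box has {1,3,5,7,8,9} → only 4 remains.
(4,7) = 9: row 4 has {1,2,3,4,5,6,7,8}; col 7 has {1,6,7}; box has {3,5,6,7} → only 9 remains.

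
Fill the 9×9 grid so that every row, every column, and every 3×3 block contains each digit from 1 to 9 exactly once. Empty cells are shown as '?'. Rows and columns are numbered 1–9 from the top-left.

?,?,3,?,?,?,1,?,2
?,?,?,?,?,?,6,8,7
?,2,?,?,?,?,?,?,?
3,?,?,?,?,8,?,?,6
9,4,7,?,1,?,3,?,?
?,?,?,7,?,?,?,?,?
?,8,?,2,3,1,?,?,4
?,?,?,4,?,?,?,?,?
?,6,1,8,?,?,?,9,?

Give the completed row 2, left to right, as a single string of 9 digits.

r5c9 = 8: in row 5, 8 can only go here (every other open cell in that row sees an 8).
r6c6 = 3: in row 6, 3 can only go here (every other open cell in that row sees a 3).
r2c4 = 3: in row 2, 3 can only go here (every other open cell in that row sees a 3).
r7c3 = 9: in row 7, 9 can only go here (every other open cell in that row sees a 9).
r7c8 = 6: in row 7, 6 can only go here (every other open cell in that row sees a 6).
r8c7 = 8: in row 8, 8 can only go here (every other open cell in that row sees an 8).
r9c9 = 3: in row 9, 3 can only go here (every other open cell in that row sees a 3).
r9c1 = 4: in row 9, 4 can only go here (every other open cell in that row sees a 4).
r3c8 = 3: in row 3, 3 can only go here (every other open cell in that row sees a 3).
r8c2 = 3: in row 8, 3 can only go here (every other open cell in that row sees a 3).
r9c7 = 2: in row 9, 2 can only go here (every other open cell in that row sees a 2).
r1c2 = 7: in column 2, 7 can only go here (every other open cell in that column sees a 7).
r2c2 = 9: in column 2, 9 can only go here (every other open cell in that column sees a 9).
r2c1 = 1: in row 2, 1 can only go here (every other open cell in that row sees a 1).
r3c4 = 1: in row 3, 1 can only go here (every other open cell in that row sees a 1).
Singles propagation stalls; r2c3 is still open with candidates {4,5}.
  Try r2c3 = 5: this forces r4c3=2; then r8c3 has no candidate left — contradiction.
So r2c3 = 4.
Singles propagation stalls before every target cell is settled. Branch on r4c3 (candidates {2,5}).
  Try r4c3 = 5: then column 2 has no cell left for 5 — contradiction.
So r4c3 = 2.
r8c3 = 5 (sole candidate).
r8c9 = 1 (sole candidate).
r7c1 = 7 (sole candidate).
r7c7 = 5 (sole candidate).
r8c1 = 2 (sole candidate).
r8c8 = 7 (sole candidate).
r4c7 = 7 (hidden single in row 4).
Singles propagation stalls before every target cell is settled. Branch on r4c4 (candidates {5,9}).
  Try r4c4 = 5: this forces r4c2=1, r4c8=4, r5c4=6, r5c6=2, r5c8=5; then r1c8 has no candidate left — contradiction.
So r4c4 = 9.
Singles propagation stalls; r2c5 is still open with candidates {2,5}.
  Try r2c5 = 2: this forces r2c6=5, r9c6=7, r1c4=6, r5c4=5, r5c8=2; then row 6 has no cell left for 2 — contradiction.
So r2c5 = 5.
r1c4 = 6 (sole candidate).
r2c6 = 2: row 2 has {1,3,4,5,6,7,8,9}; col 6 has {1,3,8}; box has {1,3,5,6} → only 2 remains.

194352687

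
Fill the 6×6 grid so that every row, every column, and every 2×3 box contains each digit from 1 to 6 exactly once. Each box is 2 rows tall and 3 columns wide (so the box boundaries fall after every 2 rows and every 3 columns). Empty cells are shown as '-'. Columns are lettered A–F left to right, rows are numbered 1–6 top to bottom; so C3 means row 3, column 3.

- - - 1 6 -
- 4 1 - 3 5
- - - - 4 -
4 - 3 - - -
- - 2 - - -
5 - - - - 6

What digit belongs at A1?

C1 = 5 (sole candidate).
D2 = 2 (sole candidate).
C3 = 6 (sole candidate).
C6 = 4 (sole candidate).
D6 = 3 (sole candidate).
F1 = 4 (sole candidate).
A2 = 6 (sole candidate).
D3 = 5 (sole candidate).
D4 = 6 (sole candidate).
D5 = 4 (sole candidate).
F5 = 1 (sole candidate).
B6 = 1 (sole candidate).
E6 = 2 (sole candidate).
B3 = 2 (sole candidate).
F3 = 3 (sole candidate).
B4 = 5 (sole candidate).
E4 = 1 (sole candidate).
F4 = 2 (sole candidate).
A5 = 3 (sole candidate).
B5 = 6 (sole candidate).
E5 = 5 (sole candidate).
A1 = 2: row 1 has {1,4,5,6}; col 1 has {3,4,5,6}; box has {1,4,5,6} → only 2 remains.

2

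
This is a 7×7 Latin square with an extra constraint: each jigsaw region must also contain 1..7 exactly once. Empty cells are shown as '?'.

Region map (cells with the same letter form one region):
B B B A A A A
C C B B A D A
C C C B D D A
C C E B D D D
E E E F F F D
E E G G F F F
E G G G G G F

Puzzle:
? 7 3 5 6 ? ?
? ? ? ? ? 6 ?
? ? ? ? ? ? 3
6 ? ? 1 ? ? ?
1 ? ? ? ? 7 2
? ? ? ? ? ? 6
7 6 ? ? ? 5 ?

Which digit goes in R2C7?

7

R3C4 = 6: in row 3, 6 can only go here (every other open cell in that row sees a 6).
R5C3 = 6: in row 5, 6 can only go here (every other open cell in that row sees a 6).
R6C4 = 7: in column 4, 7 can only go here (every other open cell in that column sees a 7).
R3C3 = 7: in column 3, 7 can only go here (every other open cell in that column sees a 7).
R4C7 = 5: in column 7, 5 can only go here (every other open cell in that column sees a 5).
R4C5 = 7: in row 4, 7 can only go here (every other open cell in that row sees a 7).
R2C7 = 7: in row 2, 7 can only go here (every other open cell in that row sees a 7).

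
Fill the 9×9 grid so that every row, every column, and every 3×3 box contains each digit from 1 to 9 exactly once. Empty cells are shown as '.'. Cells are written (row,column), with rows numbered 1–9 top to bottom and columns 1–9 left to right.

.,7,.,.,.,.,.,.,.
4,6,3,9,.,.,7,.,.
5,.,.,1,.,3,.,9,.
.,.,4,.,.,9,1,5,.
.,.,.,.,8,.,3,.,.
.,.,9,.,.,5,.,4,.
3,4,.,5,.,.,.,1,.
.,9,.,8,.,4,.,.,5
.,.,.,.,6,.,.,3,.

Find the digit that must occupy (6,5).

1

(1,9) = 3: in row 1, 3 can only go here (every other open cell in that row sees a 3).
(1,1) = 9: in row 1, 9 can only go here (every other open cell in that row sees a 9).
(1,3) = 1: in row 1, 1 can only go here (every other open cell in that row sees a 1).
(2,9) = 1: in row 2, 1 can only go here (every other open cell in that row sees a 1).
(2,5) = 5: in row 2, 5 can only go here (every other open cell in that row sees a 5).
(1,7) = 5: in row 1, 5 can only go here (every other open cell in that row sees a 5).
(3,5) = 7: in row 3, 7 can only go here (every other open cell in that row sees a 7).
(5,4) = 4: in row 5, 4 can only go here (every other open cell in that row sees a 4).
(5,9) = 9: in row 5, 9 can only go here (every other open cell in that row sees a 9).
(1,5) = 4: in row 1, 4 can only go here (every other open cell in that row sees a 4).
(8,5) = 3: in row 8, 3 can only go here (every other open cell in that row sees a 3).
(4,5) = 2: row 4 has {1,4,5,9}; col 5 has {3,4,5,6,7,8}; box has {4,5,8,9} → only 2 remains.
(6,5) = 1: row 6 has {4,5,9}; col 5 has {2,3,4,5,6,7,8}; box has {2,4,5,8,9} → only 1 remains.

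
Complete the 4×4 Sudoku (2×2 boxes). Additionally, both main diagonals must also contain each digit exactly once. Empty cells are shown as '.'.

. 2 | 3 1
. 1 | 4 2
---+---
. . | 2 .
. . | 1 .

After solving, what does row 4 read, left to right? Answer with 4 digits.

2413

r1c1 = 4: row 1 has {1,2,3}; col 1 has {}; box has {1,2}; main diagonal has {1,2} → only 4 remains.
r2c1 = 3: row 2 has {1,2,4}; col 1 has {4}; box has {1,2,4} → only 3 remains.
r3c1 = 1: row 3 has {2}; col 1 has {3,4}; box has {} → only 1 remains.
r3c2 = 3: row 3 has {1,2}; col 2 has {1,2}; box has {1}; anti-diagonal has {1,4} → only 3 remains.
r3c4 = 4: row 3 has {1,2,3}; col 4 has {1,2}; box has {1,2} → only 4 remains.
r4c1 = 2: row 4 has {1}; col 1 has {1,3,4}; box has {1,3}; anti-diagonal has {1,3,4} → only 2 remains.
r4c2 = 4: row 4 has {1,2}; col 2 has {1,2,3}; box has {1,2,3} → only 4 remains.
r4c4 = 3: row 4 has {1,2,4}; col 4 has {1,2,4}; box has {1,2,4}; main diagonal has {1,2,4} → only 3 remains.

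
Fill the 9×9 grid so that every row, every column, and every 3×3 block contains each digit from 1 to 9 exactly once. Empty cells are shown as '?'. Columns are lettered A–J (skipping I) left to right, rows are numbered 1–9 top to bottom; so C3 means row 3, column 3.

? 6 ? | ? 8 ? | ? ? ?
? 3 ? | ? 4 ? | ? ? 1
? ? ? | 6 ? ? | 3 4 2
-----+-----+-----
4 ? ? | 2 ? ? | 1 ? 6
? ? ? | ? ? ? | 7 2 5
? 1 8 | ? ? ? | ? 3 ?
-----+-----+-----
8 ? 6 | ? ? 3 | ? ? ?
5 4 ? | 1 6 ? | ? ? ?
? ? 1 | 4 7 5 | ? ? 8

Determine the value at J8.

3

B5 = 9 (sole candidate).
C5 = 3 (sole candidate).
D5 = 8 (sole candidate).
E5 = 1 (sole candidate).
D7 = 9 (sole candidate).
E7 = 2 (sole candidate).
F8 = 8 (sole candidate).
B9 = 2 (sole candidate).
A5 = 6 (sole candidate).
F5 = 4 (sole candidate).
B7 = 7 (sole candidate).
J7 = 4 (sole candidate).
C8 = 9 (sole candidate).
G8 = 2 (sole candidate).
H8 = 7 (sole candidate).
J8 = 3: row 8 has {1,2,4,5,6,7,8,9}; col 9 has {1,2,4,5,6,8}; box has {2,4,7,8} → only 3 remains.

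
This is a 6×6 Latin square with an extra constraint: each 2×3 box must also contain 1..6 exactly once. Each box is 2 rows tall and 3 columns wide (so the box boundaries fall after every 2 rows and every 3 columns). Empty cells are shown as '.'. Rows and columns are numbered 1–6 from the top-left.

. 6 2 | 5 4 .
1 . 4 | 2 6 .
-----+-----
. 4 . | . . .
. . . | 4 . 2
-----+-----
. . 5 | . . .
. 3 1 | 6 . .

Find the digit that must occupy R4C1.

R1C1 = 3: row 1 has {2,4,5,6}; col 1 has {1}; box has {1,2,4,6} → only 3 remains.
R1C6 = 1: row 1 has {2,3,4,5,6}; col 6 has {2}; box has {2,4,5,6} → only 1 remains.
R2C2 = 5: row 2 has {1,2,4,6}; col 2 has {3,4,6}; box has {1,2,3,4,6} → only 5 remains.
R2C6 = 3: row 2 has {1,2,4,5,6}; col 6 has {1,2}; box has {1,2,4,5,6} → only 3 remains.
R4C2 = 1: row 4 has {2,4}; col 2 has {3,4,5,6}; box has {4} → only 1 remains.
R5C2 = 2: row 5 has {5}; col 2 has {1,3,4,5,6}; box has {1,3,5} → only 2 remains.
R5C6 = 4: row 5 has {2,5}; col 6 has {1,2,3}; box has {6} → only 4 remains.
R6C1 = 4: row 6 has {1,3,6}; col 1 has {1,3}; box has {1,2,3,5} → only 4 remains.
R6C6 = 5: row 6 has {1,3,4,6}; col 6 has {1,2,3,4}; box has {4,6} → only 5 remains.
R3C6 = 6: row 3 has {4}; col 6 has {1,2,3,4,5}; box has {2,4} → only 6 remains.
R5C1 = 6: row 5 has {2,4,5}; col 1 has {1,3,4}; box has {1,2,3,4,5} → only 6 remains.
R6C5 = 2: row 6 has {1,3,4,5,6}; col 5 has {4,6}; box has {4,5,6} → only 2 remains.
R3C3 = 3: row 3 has {4,6}; col 3 has {1,2,4,5}; box has {1,4} → only 3 remains.
R3C4 = 1: row 3 has {3,4,6}; col 4 has {2,4,5,6}; box has {2,4,6} → only 1 remains.
R3C5 = 5: row 3 has {1,3,4,6}; col 5 has {2,4,6}; box has {1,2,4,6} → only 5 remains.
R4C1 = 5: row 4 has {1,2,4}; col 1 has {1,3,4,6}; box has {1,3,4} → only 5 remains.

5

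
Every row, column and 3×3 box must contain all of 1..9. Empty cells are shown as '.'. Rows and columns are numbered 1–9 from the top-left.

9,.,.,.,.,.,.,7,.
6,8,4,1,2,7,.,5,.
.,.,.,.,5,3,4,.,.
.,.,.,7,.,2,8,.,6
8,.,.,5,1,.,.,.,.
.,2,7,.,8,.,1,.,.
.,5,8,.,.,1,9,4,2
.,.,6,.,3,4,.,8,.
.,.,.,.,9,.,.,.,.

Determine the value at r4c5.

4

r2c7 = 3: row 2 has {1,2,4,5,6,7,8}; col 7 has {1,4,8,9}; box has {4,5,7} → only 3 remains.
r2c9 = 9: row 2 has {1,2,3,4,5,6,7,8}; col 9 has {2,6}; box has {3,4,5,7} → only 9 remains.
r4c5 = 4: row 4 has {2,6,7,8}; col 5 has {1,2,3,5,8,9}; box has {1,2,5,7,8} → only 4 remains.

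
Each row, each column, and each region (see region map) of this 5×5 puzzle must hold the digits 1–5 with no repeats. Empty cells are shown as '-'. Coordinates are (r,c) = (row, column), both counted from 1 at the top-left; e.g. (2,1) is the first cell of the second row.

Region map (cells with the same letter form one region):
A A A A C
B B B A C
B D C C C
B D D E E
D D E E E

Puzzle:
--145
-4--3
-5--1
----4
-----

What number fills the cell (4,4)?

1

(3,4) = 2: row 3 has {1,5}; col 4 has {4}; region has {1,3,5} → only 2 remains.
(5,5) = 2: row 5 has {}; col 5 has {1,3,4,5}; region has {4} → only 2 remains.
(2,4) = 5: row 2 has {3,4}; col 4 has {2,4}; region has {1,4} → only 5 remains.
(3,1) = 3: row 3 has {1,2,5}; col 1 has {}; region has {4} → only 3 remains.
(3,3) = 4: row 3 has {1,2,3,5}; col 3 has {1}; region has {1,2,3,5} → only 4 remains.
(1,1) = 2: row 1 has {1,4,5}; col 1 has {3}; region has {1,4,5} → only 2 remains.
(1,2) = 3: row 1 has {1,2,4,5}; col 2 has {4,5}; region has {1,2,4,5} → only 3 remains.
(2,1) = 1: row 2 has {3,4,5}; col 1 has {2,3}; region has {3,4} → only 1 remains.
(2,3) = 2: row 2 has {1,3,4,5}; col 3 has {1,4}; region has {1,3,4} → only 2 remains.
(4,1) = 5: row 4 has {4}; col 1 has {1,2,3}; region has {1,2,3,4} → only 5 remains.
(4,3) = 3: row 4 has {4,5}; col 3 has {1,2,4}; region has {5} → only 3 remains.
(4,4) = 1: row 4 has {3,4,5}; col 4 has {2,4,5}; region has {2,4} → only 1 remains.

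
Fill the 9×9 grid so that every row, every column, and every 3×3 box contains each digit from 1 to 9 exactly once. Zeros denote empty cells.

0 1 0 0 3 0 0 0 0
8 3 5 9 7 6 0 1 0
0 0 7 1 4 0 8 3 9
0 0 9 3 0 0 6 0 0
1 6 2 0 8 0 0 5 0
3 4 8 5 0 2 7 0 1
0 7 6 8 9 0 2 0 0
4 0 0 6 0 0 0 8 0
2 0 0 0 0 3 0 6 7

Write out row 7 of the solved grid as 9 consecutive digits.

R1C3 = 4: row 1 has {1,3}; col 3 has {2,5,6,7,8,9}; box has {1,3,5,7,8} → only 4 remains.
R1C4 = 2: row 1 has {1,3,4}; col 4 has {1,3,5,6,8,9}; box has {1,3,4,6,7,9} → only 2 remains.
R1C7 = 5: row 1 has {1,2,3,4}; col 7 has {2,6,7,8}; box has {1,3,8,9} → only 5 remains.
R1C8 = 7: row 1 has {1,2,3,4,5}; col 8 has {1,3,5,6,8}; box has {1,3,5,8,9} → only 7 remains.
R1C9 = 6: row 1 has {1,2,3,4,5,7}; col 9 has {1,7,9}; box has {1,3,5,7,8,9} → only 6 remains.
R2C7 = 4: row 2 has {1,3,5,6,7,8,9}; col 7 has {2,5,6,7,8}; box has {1,3,5,6,7,8,9} → only 4 remains.
R2C9 = 2: row 2 has {1,3,4,5,6,7,8,9}; col 9 has {1,6,7,9}; box has {1,3,4,5,6,7,8,9} → only 2 remains.
R3C1 = 6: row 3 has {1,3,4,7,8,9}; col 1 has {1,2,3,4,8}; box has {1,3,4,5,7,8} → only 6 remains.
R3C2 = 2: row 3 has {1,3,4,6,7,8,9}; col 2 has {1,3,4,6,7}; box has {1,3,4,5,6,7,8} → only 2 remains.
R3C6 = 5: row 3 has {1,2,3,4,6,7,8,9}; col 6 has {2,3,6}; box has {1,2,3,4,6,7,9} → only 5 remains.
R4C2 = 5: row 4 has {3,6,9}; col 2 has {1,2,3,4,6,7}; box has {1,2,3,4,6,8,9} → only 5 remains.
R4C5 = 1: row 4 has {3,5,6,9}; col 5 has {3,4,7,8,9}; box has {2,3,5,8} → only 1 remains.
R6C5 = 6: row 6 has {1,2,3,4,5,7,8}; col 5 has {1,3,4,7,8,9}; box has {1,2,3,5,8} → only 6 remains.
R6C8 = 9: row 6 has {1,2,3,4,5,6,7,8}; col 8 has {1,3,5,6,7,8}; box has {1,5,6,7} → only 9 remains.
R7C1 = 5: row 7 has {2,6,7,8,9}; col 1 has {1,2,3,4,6,8}; box has {2,4,6,7} → only 5 remains.
R7C8 = 4: row 7 has {2,5,6,7,8,9}; col 8 has {1,3,5,6,7,8,9}; box has {2,6,7,8} → only 4 remains.
R7C9 = 3: row 7 has {2,4,5,6,7,8,9}; col 9 has {1,2,6,7,9}; box has {2,4,6,7,8} → only 3 remains.
R8C2 = 9: row 8 has {4,6,8}; col 2 has {1,2,3,4,5,6,7}; box has {2,4,5,6,7} → only 9 remains.
R8C7 = 1: row 8 has {4,6,8,9}; col 7 has {2,4,5,6,7,8}; box has {2,3,4,6,7,8} → only 1 remains.
R8C9 = 5: row 8 has {1,4,6,8,9}; col 9 has {1,2,3,6,7,9}; box has {1,2,3,4,6,7,8} → only 5 remains.
R9C2 = 8: row 9 has {2,3,6,7}; col 2 has {1,2,3,4,5,6,7,9}; box has {2,4,5,6,7,9} → only 8 remains.
R9C3 = 1: row 9 has {2,3,6,7,8}; col 3 has {2,4,5,6,7,8,9}; box has {2,4,5,6,7,8,9} → only 1 remains.
R9C4 = 4: row 9 has {1,2,3,6,7,8}; col 4 has {1,2,3,5,6,8,9}; box has {3,6,8,9} → only 4 remains.
R9C5 = 5: row 9 has {1,2,3,4,6,7,8}; col 5 has {1,3,4,6,7,8,9}; box has {3,4,6,8,9} → only 5 remains.
R9C7 = 9: row 9 has {1,2,3,4,5,6,7,8}; col 7 has {1,2,4,5,6,7,8}; box has {1,2,3,4,5,6,7,8} → only 9 remains.
R1C1 = 9: row 1 has {1,2,3,4,5,6,7}; col 1 has {1,2,3,4,5,6,8}; box has {1,2,3,4,5,6,7,8} → only 9 remains.
R1C6 = 8: row 1 has {1,2,3,4,5,6,7,9}; col 6 has {2,3,5,6}; box has {1,2,3,4,5,6,7,9} → only 8 remains.
R4C1 = 7: row 4 has {1,3,5,6,9}; col 1 has {1,2,3,4,5,6,8,9}; box has {1,2,3,4,5,6,8,9} → only 7 remains.
R4C6 = 4: row 4 has {1,3,5,6,7,9}; col 6 has {2,3,5,6,8}; box has {1,2,3,5,6,8} → only 4 remains.
R4C8 = 2: row 4 has {1,3,4,5,6,7,9}; col 8 has {1,3,4,5,6,7,8,9}; box has {1,5,6,7,9} → only 2 remains.
R4C9 = 8: row 4 has {1,2,3,4,5,6,7,9}; col 9 has {1,2,3,5,6,7,9}; box has {1,2,5,6,7,9} → only 8 remains.
R5C4 = 7: row 5 has {1,2,5,6,8}; col 4 has {1,2,3,4,5,6,8,9}; box has {1,2,3,4,5,6,8} → only 7 remains.
R5C6 = 9: row 5 has {1,2,5,6,7,8}; col 6 has {2,3,4,5,6,8}; box has {1,2,3,4,5,6,7,8} → only 9 remains.
R5C7 = 3: row 5 has {1,2,5,6,7,8,9}; col 7 has {1,2,4,5,6,7,8,9}; box has {1,2,5,6,7,8,9} → only 3 remains.
R5C9 = 4: row 5 has {1,2,3,5,6,7,8,9}; col 9 has {1,2,3,5,6,7,8,9}; box has {1,2,3,5,6,7,8,9} → only 4 remains.
R7C6 = 1: row 7 has {2,3,4,5,6,7,8,9}; col 6 has {2,3,4,5,6,8,9}; box has {3,4,5,6,8,9} → only 1 remains.

576891243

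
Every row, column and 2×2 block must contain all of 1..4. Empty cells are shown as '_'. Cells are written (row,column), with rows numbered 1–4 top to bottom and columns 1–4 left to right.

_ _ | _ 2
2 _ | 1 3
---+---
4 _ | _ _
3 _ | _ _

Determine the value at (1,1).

(1,1) = 1: row 1 has {2}; col 1 has {2,3,4}; box has {2} → only 1 remains.

1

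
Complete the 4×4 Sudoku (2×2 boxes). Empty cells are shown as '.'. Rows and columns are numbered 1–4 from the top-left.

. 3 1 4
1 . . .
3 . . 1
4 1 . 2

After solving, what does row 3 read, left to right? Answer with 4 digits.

3241

R1C1 = 2: row 1 has {1,3,4}; col 1 has {1,3,4}; box has {1,3} → only 2 remains.
R2C2 = 4: row 2 has {1}; col 2 has {1,3}; box has {1,2,3} → only 4 remains.
R2C4 = 3: row 2 has {1,4}; col 4 has {1,2,4}; box has {1,4} → only 3 remains.
R3C2 = 2: row 3 has {1,3}; col 2 has {1,3,4}; box has {1,3,4} → only 2 remains.
R3C3 = 4: row 3 has {1,2,3}; col 3 has {1}; box has {1,2} → only 4 remains.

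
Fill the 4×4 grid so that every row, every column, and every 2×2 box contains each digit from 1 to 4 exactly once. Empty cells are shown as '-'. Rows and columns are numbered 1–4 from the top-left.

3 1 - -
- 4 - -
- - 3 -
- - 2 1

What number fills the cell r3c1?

1

r1c3 = 4: row 1 has {1,3}; col 3 has {2,3}; box has {} → only 4 remains.
r1c4 = 2: row 1 has {1,3,4}; col 4 has {1}; box has {4} → only 2 remains.
r2c1 = 2: row 2 has {4}; col 1 has {3}; box has {1,3,4} → only 2 remains.
r2c3 = 1: row 2 has {2,4}; col 3 has {2,3,4}; box has {2,4} → only 1 remains.
r2c4 = 3: row 2 has {1,2,4}; col 4 has {1,2}; box has {1,2,4} → only 3 remains.
r3c2 = 2: row 3 has {3}; col 2 has {1,4}; box has {} → only 2 remains.
r3c4 = 4: row 3 has {2,3}; col 4 has {1,2,3}; box has {1,2,3} → only 4 remains.
r4c1 = 4: row 4 has {1,2}; col 1 has {2,3}; box has {2} → only 4 remains.
r4c2 = 3: row 4 has {1,2,4}; col 2 has {1,2,4}; box has {2,4} → only 3 remains.
r3c1 = 1: row 3 has {2,3,4}; col 1 has {2,3,4}; box has {2,3,4} → only 1 remains.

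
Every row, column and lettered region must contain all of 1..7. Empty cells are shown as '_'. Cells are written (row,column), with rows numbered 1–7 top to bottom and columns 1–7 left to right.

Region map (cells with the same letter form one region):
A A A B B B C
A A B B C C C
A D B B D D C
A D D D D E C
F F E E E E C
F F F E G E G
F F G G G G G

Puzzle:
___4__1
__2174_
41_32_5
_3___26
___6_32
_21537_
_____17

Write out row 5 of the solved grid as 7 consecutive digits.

(2,7) = 3 (sole candidate).
(3,6) = 6 (sole candidate).
(4,4) = 7 (sole candidate).
(5,3) = 4: row 5 has {2,3,6}; col 3 has {1,2}; region has {2,3,5,6,7} → only 4 remains.
(5,5) = 1: row 5 has {2,3,4,6}; col 5 has {2,3,7}; region has {2,3,4,5,6,7} → only 1 remains.
(6,1) = 6 (sole candidate).
(6,7) = 4 (sole candidate).
(7,4) = 2 (sole candidate).
(1,6) = 5 (sole candidate).
(2,1) = 5 (sole candidate).
(2,2) = 6 (sole candidate).
(3,3) = 7 (sole candidate).
(4,1) = 1 (sole candidate).
(4,3) = 5 (sole candidate).
(4,5) = 4 (sole candidate).
(5,1) = 7: row 5 has {1,2,3,4,6}; col 1 has {1,4,5,6}; region has {1,2,6} → only 7 remains.
(5,2) = 5: row 5 has {1,2,3,4,6,7}; col 2 has {1,2,3,6}; region has {1,2,6,7} → only 5 remains.

7546132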